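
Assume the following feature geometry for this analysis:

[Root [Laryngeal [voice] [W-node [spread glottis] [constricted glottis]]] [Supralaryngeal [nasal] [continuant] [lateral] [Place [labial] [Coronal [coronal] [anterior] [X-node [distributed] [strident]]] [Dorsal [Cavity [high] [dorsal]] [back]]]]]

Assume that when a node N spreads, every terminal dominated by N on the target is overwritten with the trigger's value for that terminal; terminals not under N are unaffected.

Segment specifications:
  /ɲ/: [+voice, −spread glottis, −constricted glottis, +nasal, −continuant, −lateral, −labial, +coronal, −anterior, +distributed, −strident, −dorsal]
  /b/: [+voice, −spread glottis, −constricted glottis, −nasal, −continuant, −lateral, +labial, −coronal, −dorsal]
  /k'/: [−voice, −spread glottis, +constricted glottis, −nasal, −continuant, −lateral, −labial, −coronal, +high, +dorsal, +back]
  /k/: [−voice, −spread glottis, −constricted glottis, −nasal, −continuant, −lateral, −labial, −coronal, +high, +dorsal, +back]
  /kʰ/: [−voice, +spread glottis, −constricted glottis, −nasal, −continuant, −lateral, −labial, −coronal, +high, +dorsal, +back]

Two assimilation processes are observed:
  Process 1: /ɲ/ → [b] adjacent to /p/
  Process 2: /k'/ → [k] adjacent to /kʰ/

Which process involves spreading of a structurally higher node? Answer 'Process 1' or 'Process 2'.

Process 1

Process 1 alters [nasal], [labial], [coronal], [anterior], [distributed], [strident]; the lowest common ancestor is Supralaryngeal (depth 1 from Root).
Process 2 alters [constricted glottis]; the lowest dominating node is [constricted glottis] (depth 3 from Root).
Supralaryngeal (depth 1) sits above [constricted glottis] (depth 3), making Process 1 the one with the higher spreading node.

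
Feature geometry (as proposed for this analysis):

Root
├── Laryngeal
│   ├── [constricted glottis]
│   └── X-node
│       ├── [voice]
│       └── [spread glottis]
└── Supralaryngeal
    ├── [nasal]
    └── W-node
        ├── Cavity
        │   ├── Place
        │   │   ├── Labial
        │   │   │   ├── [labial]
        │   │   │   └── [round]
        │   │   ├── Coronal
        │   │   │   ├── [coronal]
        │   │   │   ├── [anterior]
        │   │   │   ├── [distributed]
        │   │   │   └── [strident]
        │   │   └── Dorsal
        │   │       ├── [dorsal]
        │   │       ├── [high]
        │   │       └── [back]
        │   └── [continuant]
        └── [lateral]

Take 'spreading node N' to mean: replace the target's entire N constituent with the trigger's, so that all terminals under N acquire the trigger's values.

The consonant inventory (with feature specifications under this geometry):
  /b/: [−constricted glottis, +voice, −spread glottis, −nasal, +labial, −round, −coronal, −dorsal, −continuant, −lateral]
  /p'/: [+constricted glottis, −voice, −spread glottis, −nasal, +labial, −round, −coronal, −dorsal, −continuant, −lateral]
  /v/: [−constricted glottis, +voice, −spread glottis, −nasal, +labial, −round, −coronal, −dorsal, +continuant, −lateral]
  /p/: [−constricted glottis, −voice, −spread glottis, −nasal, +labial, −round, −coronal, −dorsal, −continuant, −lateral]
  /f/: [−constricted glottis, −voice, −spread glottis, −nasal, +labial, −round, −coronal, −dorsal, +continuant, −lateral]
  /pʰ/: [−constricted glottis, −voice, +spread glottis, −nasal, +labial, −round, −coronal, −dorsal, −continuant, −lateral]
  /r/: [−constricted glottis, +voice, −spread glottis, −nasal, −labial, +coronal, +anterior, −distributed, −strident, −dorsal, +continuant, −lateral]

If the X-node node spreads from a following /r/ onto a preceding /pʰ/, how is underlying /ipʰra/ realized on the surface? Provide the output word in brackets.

[ibra]

Terminals under X-node in this geometry: [voice], [spread glottis].
The target acquires /r/'s values for everything under X-node — [+voice], [−spread glottis] — while keeping its own [constricted glottis], [nasal], [labial], ….
Among the inventory, only /b/ has exactly this specification, giving the surface form [ibra].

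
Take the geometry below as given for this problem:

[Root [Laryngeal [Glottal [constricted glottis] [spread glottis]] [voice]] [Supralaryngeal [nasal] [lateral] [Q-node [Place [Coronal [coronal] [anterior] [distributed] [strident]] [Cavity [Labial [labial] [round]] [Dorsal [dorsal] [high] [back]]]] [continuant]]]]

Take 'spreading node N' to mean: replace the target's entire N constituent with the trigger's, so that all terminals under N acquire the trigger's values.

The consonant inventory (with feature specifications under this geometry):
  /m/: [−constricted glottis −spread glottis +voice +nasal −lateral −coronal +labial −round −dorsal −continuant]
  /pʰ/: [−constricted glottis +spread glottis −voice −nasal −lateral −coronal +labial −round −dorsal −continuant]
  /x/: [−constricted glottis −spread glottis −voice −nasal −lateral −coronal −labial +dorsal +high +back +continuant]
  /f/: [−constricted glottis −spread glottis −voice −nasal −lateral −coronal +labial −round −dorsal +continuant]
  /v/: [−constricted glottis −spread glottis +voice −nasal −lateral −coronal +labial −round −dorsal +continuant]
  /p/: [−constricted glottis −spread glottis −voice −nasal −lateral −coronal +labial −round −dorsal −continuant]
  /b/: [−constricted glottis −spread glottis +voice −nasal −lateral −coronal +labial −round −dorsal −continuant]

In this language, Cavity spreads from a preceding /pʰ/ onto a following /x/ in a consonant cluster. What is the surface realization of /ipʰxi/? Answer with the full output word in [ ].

[ipʰfi]

Cavity immediately or transitively dominates [labial], [round], [dorsal], [high], [back].
The target acquires /pʰ/'s values for everything under Cavity — [+labial], [−round], [−dorsal] — while keeping its own [constricted glottis], [spread glottis], [voice], ….
This feature bundle is that of [f], so /ipʰxi/ surfaces as [ipʰfi].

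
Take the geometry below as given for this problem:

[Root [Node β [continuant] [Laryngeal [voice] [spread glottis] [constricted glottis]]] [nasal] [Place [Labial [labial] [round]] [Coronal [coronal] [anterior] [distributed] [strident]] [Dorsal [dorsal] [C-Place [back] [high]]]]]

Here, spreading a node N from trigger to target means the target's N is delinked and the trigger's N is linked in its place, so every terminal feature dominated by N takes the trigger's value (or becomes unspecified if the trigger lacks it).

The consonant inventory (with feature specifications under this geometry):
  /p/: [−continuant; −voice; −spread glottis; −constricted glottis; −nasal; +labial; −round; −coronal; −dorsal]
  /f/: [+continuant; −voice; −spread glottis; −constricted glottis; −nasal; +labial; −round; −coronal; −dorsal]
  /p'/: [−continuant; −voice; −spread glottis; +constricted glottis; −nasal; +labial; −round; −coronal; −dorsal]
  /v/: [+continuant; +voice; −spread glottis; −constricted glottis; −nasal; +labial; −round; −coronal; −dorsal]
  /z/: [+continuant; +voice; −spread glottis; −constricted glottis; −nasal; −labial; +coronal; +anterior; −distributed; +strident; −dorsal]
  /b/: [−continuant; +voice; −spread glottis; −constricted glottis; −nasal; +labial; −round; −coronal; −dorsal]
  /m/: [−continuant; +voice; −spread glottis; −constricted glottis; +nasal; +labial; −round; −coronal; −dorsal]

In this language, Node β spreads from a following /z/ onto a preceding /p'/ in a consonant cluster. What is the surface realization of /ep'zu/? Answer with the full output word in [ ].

Node β immediately or transitively dominates [continuant], [voice], [spread glottis], [constricted glottis].
Spreading Node β from /z/ onto /p'/ replaces those values with /z/'s: [+continuant], [+voice], [−spread glottis], [−constricted glottis]. Features outside Node β ([nasal], [labial], [round], …) stay as in /p'/.
This feature bundle is that of [v], so /ep'zu/ surfaces as [evzu].

[evzu]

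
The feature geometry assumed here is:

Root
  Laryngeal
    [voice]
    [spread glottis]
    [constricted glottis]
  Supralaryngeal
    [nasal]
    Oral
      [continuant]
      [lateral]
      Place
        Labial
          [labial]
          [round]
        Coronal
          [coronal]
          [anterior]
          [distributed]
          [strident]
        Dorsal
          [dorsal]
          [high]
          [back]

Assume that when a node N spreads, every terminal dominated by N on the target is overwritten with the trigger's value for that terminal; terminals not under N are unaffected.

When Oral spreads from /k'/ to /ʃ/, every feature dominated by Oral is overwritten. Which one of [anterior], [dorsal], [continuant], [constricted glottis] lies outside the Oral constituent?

[constricted glottis]

Under this geometry, Oral contains [continuant], [lateral], [labial], [round], [coronal], [anterior], [distributed], [strident], [dorsal], [high], [back].
[dorsal], [continuant], [anterior] all lie under Oral, so they are overwritten when Oral spreads.
But [constricted glottis] is a dependent of Laryngeal, outside Oral; it is therefore untouched by the spreading.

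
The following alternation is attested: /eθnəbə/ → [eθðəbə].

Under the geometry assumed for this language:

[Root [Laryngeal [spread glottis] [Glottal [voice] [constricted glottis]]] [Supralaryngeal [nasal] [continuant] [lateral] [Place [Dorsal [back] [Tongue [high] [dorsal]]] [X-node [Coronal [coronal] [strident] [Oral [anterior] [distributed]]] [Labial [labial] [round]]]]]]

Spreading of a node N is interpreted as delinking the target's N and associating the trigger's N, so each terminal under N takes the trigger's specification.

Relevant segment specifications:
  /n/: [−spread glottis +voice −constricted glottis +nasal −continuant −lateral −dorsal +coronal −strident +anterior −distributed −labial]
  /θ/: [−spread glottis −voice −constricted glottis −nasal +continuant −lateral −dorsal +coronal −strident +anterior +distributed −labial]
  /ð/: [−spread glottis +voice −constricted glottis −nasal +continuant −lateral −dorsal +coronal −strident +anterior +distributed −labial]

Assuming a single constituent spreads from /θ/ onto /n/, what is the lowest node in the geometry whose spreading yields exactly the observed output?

Supralaryngeal

/n/ and [ð] differ in [nasal], [continuant], [distributed]; every other specified feature is identical.
In this geometry the lowest node dominating all of them is Supralaryngeal: every daughter of Supralaryngeal dominates only a proper subset, so no lower node suffices.
Delinking /n/'s Supralaryngeal and associating /θ/'s Supralaryngeal gives precisely the feature bundle of [ð].
Had Root spread, [voice] would have taken /θ/'s value; it stays as in /n/, confirming the spreading constituent is exactly Supralaryngeal.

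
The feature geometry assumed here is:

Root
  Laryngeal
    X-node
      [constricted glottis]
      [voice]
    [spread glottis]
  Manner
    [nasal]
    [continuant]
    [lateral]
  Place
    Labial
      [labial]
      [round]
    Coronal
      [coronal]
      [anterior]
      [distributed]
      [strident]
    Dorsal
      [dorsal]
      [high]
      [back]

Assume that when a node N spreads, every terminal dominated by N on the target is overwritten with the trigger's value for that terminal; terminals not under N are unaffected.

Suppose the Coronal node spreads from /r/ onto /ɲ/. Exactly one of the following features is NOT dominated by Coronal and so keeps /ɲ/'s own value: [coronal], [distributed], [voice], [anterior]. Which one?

[voice]

Under this geometry, Coronal contains [coronal], [anterior], [distributed], [strident].
Of the listed options, [anterior], [coronal], [distributed] are among these and would be overwritten by spreading Coronal.
[voice] is not within the Coronal subtree (it hangs from X-node), so /ɲ/'s [voice] value survives.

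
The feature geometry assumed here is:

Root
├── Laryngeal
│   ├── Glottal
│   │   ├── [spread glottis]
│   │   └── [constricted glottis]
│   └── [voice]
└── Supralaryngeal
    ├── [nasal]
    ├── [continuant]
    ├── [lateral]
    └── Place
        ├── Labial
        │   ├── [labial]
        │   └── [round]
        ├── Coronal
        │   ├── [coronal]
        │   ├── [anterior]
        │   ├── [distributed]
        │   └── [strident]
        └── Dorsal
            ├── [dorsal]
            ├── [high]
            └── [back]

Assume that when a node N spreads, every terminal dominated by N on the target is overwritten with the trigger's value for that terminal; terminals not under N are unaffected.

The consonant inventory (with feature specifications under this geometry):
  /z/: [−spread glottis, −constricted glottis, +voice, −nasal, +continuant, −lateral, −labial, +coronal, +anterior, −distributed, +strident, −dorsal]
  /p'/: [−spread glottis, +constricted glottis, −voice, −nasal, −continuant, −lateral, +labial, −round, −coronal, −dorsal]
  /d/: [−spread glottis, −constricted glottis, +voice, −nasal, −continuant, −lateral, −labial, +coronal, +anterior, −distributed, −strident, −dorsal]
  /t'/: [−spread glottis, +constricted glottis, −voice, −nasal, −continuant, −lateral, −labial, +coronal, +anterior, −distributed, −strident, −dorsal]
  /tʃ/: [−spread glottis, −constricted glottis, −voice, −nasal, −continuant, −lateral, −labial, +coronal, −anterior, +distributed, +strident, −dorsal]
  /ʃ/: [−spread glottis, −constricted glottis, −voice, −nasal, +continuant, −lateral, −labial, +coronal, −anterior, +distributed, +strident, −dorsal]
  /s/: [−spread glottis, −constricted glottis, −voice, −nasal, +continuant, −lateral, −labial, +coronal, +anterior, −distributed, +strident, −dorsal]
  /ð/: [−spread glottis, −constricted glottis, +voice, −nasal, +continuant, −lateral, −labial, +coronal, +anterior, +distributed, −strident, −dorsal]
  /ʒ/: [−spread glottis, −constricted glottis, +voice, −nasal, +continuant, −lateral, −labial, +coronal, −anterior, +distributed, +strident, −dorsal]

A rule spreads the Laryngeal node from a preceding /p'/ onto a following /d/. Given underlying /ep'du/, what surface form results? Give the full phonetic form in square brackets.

[ep't'u]

The Laryngeal node dominates the terminals [spread glottis], [constricted glottis], [voice].
After delinking /d/'s Laryngeal and linking /p'/'s, the affected terminals become [−spread glottis], [+constricted glottis], [−voice]; [nasal], [continuant], [lateral], … (outside Laryngeal) are retained from /d/.
The resulting bundle matches /t'/ in the inventory; substituting it for /d/ gives [ep't'u].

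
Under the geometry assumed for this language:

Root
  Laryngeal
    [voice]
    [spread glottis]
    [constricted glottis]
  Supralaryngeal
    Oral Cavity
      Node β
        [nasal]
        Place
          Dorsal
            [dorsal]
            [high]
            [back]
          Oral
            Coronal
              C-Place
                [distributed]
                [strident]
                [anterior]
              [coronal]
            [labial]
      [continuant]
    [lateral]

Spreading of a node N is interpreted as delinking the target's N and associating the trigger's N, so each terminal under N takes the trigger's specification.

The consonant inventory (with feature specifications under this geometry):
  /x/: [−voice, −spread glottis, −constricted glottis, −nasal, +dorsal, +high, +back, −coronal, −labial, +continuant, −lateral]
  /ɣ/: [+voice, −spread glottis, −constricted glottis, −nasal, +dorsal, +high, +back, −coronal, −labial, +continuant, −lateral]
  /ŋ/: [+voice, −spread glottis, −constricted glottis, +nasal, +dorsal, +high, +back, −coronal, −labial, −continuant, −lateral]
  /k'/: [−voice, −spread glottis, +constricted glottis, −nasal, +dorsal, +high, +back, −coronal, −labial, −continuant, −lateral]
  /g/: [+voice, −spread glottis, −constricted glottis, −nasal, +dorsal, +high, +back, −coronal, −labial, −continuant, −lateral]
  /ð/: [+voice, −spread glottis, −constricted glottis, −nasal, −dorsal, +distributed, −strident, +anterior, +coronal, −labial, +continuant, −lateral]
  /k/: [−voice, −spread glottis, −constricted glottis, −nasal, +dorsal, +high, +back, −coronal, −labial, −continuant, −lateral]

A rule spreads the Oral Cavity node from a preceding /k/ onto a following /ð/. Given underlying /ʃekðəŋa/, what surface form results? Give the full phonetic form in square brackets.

[ʃekgəŋa]

Terminals under Oral Cavity in this geometry: [nasal], [dorsal], [high], [back], [distributed], [strident], [anterior], [coronal], [labial], [continuant].
After delinking /ð/'s Oral Cavity and linking /k/'s, the affected terminals become [−nasal], [+dorsal], [+high], [+back], [−coronal], [−labial], [−continuant]; [voice], [spread glottis], [constricted glottis], … (outside Oral Cavity) are retained from /ð/.
The resulting bundle matches /g/ in the inventory; substituting it for /ð/ gives [ʃekgəŋa].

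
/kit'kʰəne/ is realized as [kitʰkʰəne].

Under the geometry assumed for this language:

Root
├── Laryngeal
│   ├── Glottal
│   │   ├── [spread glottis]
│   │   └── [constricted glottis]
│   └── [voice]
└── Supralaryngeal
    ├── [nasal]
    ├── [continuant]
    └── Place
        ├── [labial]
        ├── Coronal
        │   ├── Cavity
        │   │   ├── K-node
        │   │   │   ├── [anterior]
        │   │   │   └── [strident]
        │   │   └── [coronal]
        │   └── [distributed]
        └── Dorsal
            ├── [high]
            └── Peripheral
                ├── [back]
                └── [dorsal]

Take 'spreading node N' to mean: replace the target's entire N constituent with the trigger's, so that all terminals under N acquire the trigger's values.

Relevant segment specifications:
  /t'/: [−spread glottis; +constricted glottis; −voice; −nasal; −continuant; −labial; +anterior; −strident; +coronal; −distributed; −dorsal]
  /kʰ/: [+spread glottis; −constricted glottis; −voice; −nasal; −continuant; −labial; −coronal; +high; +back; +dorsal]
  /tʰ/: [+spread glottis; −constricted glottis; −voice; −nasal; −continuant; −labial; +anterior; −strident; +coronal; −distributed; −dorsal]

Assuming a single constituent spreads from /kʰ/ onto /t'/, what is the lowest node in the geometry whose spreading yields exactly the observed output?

Glottal

/t'/ and [tʰ] differ in [spread glottis], [constricted glottis]; every other specified feature is identical.
These terminals are all dominated by Glottal, and no proper subconstituent of Glottal covers them all; Glottal is their lowest common ancestor.
If Glottal spreads, every terminal under it takes /kʰ/'s value, producing [tʰ] as observed.
Features on which the two segments disagree outside Glottal, such as [dorsal], [coronal], are unchanged — nothing dominating them spread, and Glottal is the minimal sufficient constituent.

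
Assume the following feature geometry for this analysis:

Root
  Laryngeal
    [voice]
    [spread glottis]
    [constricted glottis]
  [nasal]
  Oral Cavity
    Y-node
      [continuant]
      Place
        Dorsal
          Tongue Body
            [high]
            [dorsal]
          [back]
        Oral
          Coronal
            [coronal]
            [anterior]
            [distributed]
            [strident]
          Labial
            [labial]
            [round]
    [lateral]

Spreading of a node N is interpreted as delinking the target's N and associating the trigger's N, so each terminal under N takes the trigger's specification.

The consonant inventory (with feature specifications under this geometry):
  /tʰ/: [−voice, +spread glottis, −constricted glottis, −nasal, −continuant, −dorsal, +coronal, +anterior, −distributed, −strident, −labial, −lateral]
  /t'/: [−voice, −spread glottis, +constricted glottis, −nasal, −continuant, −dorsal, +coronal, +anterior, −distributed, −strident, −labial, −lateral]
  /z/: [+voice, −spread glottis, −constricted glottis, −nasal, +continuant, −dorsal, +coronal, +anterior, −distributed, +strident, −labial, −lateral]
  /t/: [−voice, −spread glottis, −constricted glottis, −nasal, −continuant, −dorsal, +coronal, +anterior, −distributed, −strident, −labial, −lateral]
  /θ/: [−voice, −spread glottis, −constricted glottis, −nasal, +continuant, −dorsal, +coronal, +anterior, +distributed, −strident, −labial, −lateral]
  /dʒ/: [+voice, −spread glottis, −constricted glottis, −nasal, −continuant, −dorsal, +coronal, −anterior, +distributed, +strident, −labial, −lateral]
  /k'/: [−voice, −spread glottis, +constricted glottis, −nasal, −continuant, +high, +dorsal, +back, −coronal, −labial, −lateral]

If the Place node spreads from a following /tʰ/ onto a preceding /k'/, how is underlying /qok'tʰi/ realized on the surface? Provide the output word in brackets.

[qot'tʰi]

Place immediately or transitively dominates [high], [dorsal], [back], [coronal], [anterior], [distributed], [strident], [labial], [round].
After delinking /k'/'s Place and linking /tʰ/'s, the affected terminals become [−dorsal], [+coronal], [+anterior], [−distributed], [−strident], [−labial]; [voice], [spread glottis], [constricted glottis], … (outside Place) are retained from /k'/.
Among the inventory, only /t'/ has exactly this specification, giving the surface form [qot'tʰi].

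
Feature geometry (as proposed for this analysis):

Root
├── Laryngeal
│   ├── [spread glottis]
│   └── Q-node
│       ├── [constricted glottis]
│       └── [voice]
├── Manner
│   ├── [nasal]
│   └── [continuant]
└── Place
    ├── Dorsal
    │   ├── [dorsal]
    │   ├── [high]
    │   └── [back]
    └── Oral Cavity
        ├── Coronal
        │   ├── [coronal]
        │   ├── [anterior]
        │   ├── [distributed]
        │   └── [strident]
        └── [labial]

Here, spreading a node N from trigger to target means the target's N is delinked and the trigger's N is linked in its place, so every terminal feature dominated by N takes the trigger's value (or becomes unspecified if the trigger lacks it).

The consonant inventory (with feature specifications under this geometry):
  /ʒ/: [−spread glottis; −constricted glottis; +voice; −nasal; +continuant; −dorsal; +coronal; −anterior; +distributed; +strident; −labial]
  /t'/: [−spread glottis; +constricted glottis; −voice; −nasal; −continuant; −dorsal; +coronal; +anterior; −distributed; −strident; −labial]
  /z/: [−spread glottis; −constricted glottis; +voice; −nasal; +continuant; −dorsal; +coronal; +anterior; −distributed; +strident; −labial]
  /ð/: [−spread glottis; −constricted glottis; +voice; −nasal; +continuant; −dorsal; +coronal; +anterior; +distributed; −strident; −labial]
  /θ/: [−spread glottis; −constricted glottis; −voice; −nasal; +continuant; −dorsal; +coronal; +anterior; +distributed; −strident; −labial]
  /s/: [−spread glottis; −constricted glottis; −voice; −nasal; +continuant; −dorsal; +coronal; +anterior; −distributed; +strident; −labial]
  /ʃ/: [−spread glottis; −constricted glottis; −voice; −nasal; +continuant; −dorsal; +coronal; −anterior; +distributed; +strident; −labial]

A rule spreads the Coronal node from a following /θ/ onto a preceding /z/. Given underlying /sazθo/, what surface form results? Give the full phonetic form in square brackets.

[saðθo]

Coronal immediately or transitively dominates [coronal], [anterior], [distributed], [strident].
The target acquires /θ/'s values for everything under Coronal — [+coronal], [+anterior], [+distributed], [−strident] — while keeping its own [spread glottis], [constricted glottis], [voice], ….
Among the inventory, only /ð/ has exactly this specification, giving the surface form [saðθo].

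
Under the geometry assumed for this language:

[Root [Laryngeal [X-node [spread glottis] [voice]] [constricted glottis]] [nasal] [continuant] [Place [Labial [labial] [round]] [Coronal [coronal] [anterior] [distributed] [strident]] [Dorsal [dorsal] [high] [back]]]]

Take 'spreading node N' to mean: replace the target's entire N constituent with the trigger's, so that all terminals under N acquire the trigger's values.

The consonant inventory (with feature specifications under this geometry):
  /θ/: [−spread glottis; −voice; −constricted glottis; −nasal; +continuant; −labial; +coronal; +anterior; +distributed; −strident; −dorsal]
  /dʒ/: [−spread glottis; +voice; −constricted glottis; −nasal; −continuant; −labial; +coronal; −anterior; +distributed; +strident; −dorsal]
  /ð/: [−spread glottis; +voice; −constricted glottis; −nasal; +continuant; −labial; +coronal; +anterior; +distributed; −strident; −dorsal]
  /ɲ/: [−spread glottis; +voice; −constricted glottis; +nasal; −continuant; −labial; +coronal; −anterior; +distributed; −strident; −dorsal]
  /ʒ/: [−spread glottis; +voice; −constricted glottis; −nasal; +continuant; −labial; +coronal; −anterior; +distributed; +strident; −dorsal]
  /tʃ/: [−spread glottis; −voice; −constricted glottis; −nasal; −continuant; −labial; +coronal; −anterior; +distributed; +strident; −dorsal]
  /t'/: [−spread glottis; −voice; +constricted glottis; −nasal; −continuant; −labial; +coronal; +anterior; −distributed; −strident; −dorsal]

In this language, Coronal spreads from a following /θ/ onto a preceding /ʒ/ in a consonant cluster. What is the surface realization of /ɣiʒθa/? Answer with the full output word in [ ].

[ɣiðθa]

Terminals under Coronal in this geometry: [coronal], [anterior], [distributed], [strident].
The target acquires /θ/'s values for everything under Coronal — [+coronal], [+anterior], [+distributed], [−strident] — while keeping its own [spread glottis], [voice], [constricted glottis], ….
This feature bundle is that of [ð], so /ɣiʒθa/ surfaces as [ɣiðθa].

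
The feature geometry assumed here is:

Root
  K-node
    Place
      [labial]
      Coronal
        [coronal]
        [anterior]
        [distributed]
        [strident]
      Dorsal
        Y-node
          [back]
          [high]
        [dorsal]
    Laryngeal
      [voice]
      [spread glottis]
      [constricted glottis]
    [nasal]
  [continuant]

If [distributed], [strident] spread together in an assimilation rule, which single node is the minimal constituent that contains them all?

Coronal

[distributed] is immediately dominated by Coronal.
[strident] is immediately dominated by Coronal.
The lowest node appearing on every path is Coronal; each proper daughter of Coronal fails to dominate at least one of the listed features.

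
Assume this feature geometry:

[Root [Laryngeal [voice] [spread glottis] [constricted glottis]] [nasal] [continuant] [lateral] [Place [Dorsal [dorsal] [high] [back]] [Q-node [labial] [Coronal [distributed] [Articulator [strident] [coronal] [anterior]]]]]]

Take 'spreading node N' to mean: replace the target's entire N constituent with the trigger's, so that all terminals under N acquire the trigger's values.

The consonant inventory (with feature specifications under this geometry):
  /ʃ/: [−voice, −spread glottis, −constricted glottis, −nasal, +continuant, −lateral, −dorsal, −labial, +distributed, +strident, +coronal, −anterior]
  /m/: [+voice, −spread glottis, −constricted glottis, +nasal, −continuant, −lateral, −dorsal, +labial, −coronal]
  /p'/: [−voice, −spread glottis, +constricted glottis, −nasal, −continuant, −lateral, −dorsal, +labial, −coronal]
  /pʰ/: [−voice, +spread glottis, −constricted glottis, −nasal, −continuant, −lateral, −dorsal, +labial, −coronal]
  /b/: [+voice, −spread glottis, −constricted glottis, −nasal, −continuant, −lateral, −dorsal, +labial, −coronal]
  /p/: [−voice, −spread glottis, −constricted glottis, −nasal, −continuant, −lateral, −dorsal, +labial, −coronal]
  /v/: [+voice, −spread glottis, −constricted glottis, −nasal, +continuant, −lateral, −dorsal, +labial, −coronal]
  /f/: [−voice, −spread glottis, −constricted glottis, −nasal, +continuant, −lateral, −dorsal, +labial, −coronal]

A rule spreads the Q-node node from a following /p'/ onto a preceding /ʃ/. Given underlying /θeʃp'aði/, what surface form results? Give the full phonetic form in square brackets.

[θefp'aði]

The Q-node node dominates the terminals [labial], [distributed], [strident], [coronal], [anterior].
Spreading Q-node from /p'/ onto /ʃ/ replaces those values with /p'/'s: [+labial], [−coronal]. Features outside Q-node ([voice], [spread glottis], [constricted glottis], …) stay as in /ʃ/.
The resulting bundle matches /f/ in the inventory; substituting it for /ʃ/ gives [θefp'aði].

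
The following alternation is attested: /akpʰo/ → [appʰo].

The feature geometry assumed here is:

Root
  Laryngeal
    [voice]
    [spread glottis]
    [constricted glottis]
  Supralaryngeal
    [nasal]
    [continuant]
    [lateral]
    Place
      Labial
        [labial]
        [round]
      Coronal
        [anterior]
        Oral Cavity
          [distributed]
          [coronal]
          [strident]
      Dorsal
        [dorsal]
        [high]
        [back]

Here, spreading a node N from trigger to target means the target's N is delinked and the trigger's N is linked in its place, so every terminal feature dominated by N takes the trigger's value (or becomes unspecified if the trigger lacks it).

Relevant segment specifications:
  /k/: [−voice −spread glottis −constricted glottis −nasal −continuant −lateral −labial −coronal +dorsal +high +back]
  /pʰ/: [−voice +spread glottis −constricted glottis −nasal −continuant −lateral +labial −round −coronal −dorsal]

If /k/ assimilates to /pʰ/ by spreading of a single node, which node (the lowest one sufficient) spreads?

The alternation /k/ → [p] changes [labial], [round], [dorsal], [high], [back] and nothing else.
The smallest constituent containing every changed terminal is Place — each of its daughters lacks at least one of the affected features.
Delinking /k/'s Place and associating /pʰ/'s Place gives precisely the feature bundle of [p].
[spread glottis], a feature on which the two segments disagree outside Place, is unchanged — nothing dominating it spread, and Place is the minimal sufficient constituent.

Place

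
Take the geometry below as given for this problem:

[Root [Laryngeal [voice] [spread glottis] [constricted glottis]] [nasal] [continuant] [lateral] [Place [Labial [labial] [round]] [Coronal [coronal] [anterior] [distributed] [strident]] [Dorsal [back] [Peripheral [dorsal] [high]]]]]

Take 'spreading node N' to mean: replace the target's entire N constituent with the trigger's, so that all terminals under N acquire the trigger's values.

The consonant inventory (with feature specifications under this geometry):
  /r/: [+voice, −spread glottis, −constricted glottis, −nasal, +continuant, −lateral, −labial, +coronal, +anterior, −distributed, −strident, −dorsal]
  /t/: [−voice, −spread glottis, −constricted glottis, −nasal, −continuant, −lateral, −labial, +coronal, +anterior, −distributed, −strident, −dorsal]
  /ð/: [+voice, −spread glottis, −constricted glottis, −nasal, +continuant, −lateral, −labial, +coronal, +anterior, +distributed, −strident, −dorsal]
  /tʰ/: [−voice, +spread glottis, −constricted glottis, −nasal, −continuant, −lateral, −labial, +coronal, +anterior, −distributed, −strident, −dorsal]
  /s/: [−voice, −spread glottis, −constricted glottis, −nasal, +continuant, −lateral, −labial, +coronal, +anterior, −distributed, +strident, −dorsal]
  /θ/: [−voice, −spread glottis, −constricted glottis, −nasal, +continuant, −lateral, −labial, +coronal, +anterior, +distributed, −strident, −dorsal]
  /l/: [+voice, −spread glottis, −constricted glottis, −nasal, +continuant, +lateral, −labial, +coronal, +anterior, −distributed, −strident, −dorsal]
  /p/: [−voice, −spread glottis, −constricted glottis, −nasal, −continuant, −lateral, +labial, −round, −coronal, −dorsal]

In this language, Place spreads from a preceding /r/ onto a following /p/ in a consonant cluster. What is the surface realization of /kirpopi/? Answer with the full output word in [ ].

[kirtopi]

Terminals under Place in this geometry: [labial], [round], [coronal], [anterior], [distributed], [strident], [back], [dorsal], [high].
After delinking /p/'s Place and linking /r/'s, the affected terminals become [−labial], [+coronal], [+anterior], [−distributed], [−strident], [−dorsal]; [voice], [spread glottis], [constricted glottis], … (outside Place) are retained from /p/.
This feature bundle is that of [t], so /kirpopi/ surfaces as [kirtopi].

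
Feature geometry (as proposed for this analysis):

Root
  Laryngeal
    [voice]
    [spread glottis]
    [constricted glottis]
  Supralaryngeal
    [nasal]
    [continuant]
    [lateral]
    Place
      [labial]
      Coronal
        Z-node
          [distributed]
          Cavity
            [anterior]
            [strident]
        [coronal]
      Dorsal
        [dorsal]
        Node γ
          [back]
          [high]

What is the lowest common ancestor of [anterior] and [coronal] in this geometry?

[anterior] lies under Cavity (below Supralaryngeal).
[coronal] lies under Coronal (below Supralaryngeal).
Coronal is the lowest common ancestor — every listed feature sits under it, and no single subconstituent of Coronal covers them all.

Coronal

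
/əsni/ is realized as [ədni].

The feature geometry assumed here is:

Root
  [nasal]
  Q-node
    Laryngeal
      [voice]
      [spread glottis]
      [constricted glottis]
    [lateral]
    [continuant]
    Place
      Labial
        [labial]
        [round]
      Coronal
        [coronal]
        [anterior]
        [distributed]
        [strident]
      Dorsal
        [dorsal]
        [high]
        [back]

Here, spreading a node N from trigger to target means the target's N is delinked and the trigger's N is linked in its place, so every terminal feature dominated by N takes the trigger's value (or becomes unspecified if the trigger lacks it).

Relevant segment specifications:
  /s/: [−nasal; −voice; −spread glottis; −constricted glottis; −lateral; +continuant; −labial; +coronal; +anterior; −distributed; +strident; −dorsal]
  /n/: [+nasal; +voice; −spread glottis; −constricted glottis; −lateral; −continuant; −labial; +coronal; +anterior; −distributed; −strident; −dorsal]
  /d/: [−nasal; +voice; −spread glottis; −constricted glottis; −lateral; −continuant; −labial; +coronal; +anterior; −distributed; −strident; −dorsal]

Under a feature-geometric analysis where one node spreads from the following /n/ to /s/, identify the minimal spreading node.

Feature comparison: [voice], [continuant], [strident] differ between /s/ and [d]; the remaining terminals match.
In this geometry the lowest node dominating all of them is Q-node: every daughter of Q-node dominates only a proper subset, so no lower node suffices.
If Q-node spreads, every terminal under it takes /n/'s value, producing [d] as observed.
Since [nasal] is preserved even though /n/ disagrees there, no node above Q-node spread.

Q-node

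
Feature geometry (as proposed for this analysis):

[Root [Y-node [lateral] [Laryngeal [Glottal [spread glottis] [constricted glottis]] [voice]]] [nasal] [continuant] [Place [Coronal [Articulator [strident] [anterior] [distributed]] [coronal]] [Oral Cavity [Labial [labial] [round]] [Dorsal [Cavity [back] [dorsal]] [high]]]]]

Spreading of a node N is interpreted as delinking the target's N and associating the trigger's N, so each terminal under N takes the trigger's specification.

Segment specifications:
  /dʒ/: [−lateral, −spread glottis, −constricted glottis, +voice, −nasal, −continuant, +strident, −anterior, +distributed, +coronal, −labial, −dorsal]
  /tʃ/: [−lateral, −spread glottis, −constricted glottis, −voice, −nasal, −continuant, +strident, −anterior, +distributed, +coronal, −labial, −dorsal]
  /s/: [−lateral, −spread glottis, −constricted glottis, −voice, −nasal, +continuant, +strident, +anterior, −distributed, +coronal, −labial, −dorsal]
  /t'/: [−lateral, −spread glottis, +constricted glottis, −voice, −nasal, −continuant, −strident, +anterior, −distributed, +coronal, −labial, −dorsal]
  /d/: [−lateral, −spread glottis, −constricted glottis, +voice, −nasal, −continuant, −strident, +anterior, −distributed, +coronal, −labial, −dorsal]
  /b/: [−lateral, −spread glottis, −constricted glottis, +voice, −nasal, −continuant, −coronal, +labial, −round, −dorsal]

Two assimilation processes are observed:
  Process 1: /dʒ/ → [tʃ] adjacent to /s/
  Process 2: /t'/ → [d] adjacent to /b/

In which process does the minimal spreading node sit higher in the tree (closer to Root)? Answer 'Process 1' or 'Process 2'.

Process 2

In Process 1, [voice] changes, so the minimal spreading node is [voice] at depth 3.
Process 2: the features that change are [voice], [constricted glottis]; the minimal node is Laryngeal (depth 2).
Laryngeal (depth 2) sits above [voice] (depth 3), making Process 2 the one with the higher spreading node.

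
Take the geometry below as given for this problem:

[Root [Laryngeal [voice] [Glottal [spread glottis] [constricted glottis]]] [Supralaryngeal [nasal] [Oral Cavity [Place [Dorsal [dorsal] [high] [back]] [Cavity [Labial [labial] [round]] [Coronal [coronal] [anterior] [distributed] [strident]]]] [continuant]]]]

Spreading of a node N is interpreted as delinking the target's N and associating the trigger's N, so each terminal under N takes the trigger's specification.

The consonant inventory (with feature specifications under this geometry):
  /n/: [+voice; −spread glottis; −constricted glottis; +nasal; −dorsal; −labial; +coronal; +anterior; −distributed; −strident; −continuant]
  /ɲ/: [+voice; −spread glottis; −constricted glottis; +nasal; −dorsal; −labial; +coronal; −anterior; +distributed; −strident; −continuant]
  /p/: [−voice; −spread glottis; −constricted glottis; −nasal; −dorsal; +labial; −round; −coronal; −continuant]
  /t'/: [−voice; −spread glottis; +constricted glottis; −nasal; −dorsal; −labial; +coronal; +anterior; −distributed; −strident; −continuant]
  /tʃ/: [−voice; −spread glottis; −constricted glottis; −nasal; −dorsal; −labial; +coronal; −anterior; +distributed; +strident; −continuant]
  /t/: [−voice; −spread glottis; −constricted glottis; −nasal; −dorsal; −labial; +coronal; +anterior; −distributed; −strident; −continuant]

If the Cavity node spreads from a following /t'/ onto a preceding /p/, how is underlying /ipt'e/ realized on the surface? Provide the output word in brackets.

Terminals under Cavity in this geometry: [labial], [round], [coronal], [anterior], [distributed], [strident].
Spreading Cavity from /t'/ onto /p/ replaces those values with /t'/'s: [−labial], [+coronal], [+anterior], [−distributed], [−strident]. Features outside Cavity ([voice], [spread glottis], [constricted glottis], …) stay as in /p/.
This feature bundle is that of [t], so /ipt'e/ surfaces as [itt'e].

[itt'e]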